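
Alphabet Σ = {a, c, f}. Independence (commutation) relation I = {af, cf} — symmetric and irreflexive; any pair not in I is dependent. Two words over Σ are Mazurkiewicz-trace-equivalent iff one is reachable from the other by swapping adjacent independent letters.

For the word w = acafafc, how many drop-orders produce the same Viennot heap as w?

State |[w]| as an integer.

#0=a has no predecessor
#1=c depends on [0:a]
#2=a depends on [1:c]
#3=f has no predecessor
#4=a depends on [2:a]
#5=f depends on [3:f]
#6=c depends on [4:a]
sources: [0:a, 3:f]
N(rest) = Σ N(rest − s) over sources s of rest; N(one piece) = 1:
  size 1 → [5]=1  [6]=1
  size 2 → [3,5]=1  [4,6]=1  [5,6]=2
  size 3 → [2,4,6]=1  [3,5,6]=3  [4,5,6]=3
  size 4 → [1,2,4,6]=1  [2,4,5,6]=4  [3,4,5,6]=6
  size 5 → [0,1,2,4,6]=1  [1,2,4,5,6]=5  [2,3,4,5,6]=10
  first=0(a) contributes 15
  first=3(f) contributes 6
|[w]| = 21

21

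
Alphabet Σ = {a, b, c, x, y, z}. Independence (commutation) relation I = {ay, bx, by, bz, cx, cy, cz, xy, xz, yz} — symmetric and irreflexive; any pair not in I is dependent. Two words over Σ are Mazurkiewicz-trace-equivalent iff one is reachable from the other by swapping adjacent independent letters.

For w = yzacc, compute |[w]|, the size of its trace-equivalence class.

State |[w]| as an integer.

5

drop 0:y onto floor
drop 1:z onto floor
drop 2:a onto {1:z}
drop 3:c onto {2:a}
drop 4:c onto {3:c}
ground layer = {0:y, 1:z}
drop-orders for the pieces not yet dropped (sum over which currently-grounded one goes next):
  1 to go: {0} 1  {4} 1
  2 to go: {0,4} 2  {3,4} 1
  3 to go: {0,3,4} 3  {2,3,4} 1
  if 0:y drops first: 1 orders
  if 1:z drops first: 4 orders
heap linearizations: 5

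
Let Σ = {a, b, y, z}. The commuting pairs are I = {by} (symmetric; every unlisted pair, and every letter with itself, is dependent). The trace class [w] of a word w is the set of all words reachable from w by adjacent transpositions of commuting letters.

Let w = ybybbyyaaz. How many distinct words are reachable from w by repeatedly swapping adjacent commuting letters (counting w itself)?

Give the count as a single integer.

35

drop 0:y onto floor
drop 1:b onto floor
drop 2:y onto {0:y}
drop 3:b onto {1:b}
drop 4:b onto {3:b}
drop 5:y onto {2:y}
drop 6:y onto {5:y}
drop 7:a onto {4:b, 6:y}
drop 8:a onto {7:a}
drop 9:z onto {8:a}
ground layer = {0:y, 1:b}
drop-orders for the pieces not yet dropped (sum over which currently-grounded one goes next):
  1 to go: {9} 1
  2 to go: {8,9} 1
  3 to go: {7,8,9} 1
  4 to go: {4,7,8,9} 1  {6,7,8,9} 1
  5 to go: {3,4,7,8,9} 1  {4,6,7,8,9} 2  {5,6,7,8,9} 1
  6 to go: {1,3,4,7,8,9} 1  {2,5,6,7,8,9} 1  {3,4,6,7,8,9} 3  {4,5,6,7,8,9} 3
  7 to go: {0,2,5,6,7,8,9} 1  {1,3,4,6,7,8,9} 4  {2,4,5,6,7,8,9} 4  {3,4,5,6,7,8,9} 6
  8 to go: {0,2,4,5,6,7,8,9} 5  {1,3,4,5,6,7,8,9} 10  {2,3,4,5,6,7,8,9} 10
  if 0:y drops first: 20 orders
  if 1:b drops first: 15 orders
heap linearizations: 35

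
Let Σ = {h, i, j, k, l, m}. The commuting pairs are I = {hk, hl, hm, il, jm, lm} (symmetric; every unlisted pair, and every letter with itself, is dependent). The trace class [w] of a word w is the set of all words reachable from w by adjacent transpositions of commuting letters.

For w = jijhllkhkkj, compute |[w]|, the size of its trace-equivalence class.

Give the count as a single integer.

21

drop 0:j onto floor
drop 1:i onto {0:j}
drop 2:j onto {1:i}
drop 3:h onto {2:j}
drop 4:l onto {2:j}
drop 5:l onto {4:l}
drop 6:k onto {5:l}
drop 7:h onto {3:h}
drop 8:k onto {6:k}
drop 9:k onto {8:k}
drop 10:j onto {7:h, 9:k}
ground layer = {0:j}
drop-orders for the pieces not yet dropped (sum over which currently-grounded one goes next):
  1 to go: {10} 1
  2 to go: {7,10} 1  {9,10} 1
  3 to go: {3,7,10} 1  {7,9,10} 2  {8,9,10} 1
  4 to go: {3,7,9,10} 3  {6,8,9,10} 1  {7,8,9,10} 3
  5 to go: {3,7,8,9,10} 6  {5,6,8,9,10} 1  {6,7,8,9,10} 4
  6 to go: {3,6,7,8,9,10} 10  {4,5,6,8,9,10} 1  {5,6,7,8,9,10} 5
  7 to go: {3,5,6,7,8,9,10} 15  {4,5,6,7,8,9,10} 6
  8 to go: {3,4,5,6,7,8,9,10} 21
  9 to go: {2,3,4,5,6,7,8,9,10} 21
  if 0:j drops first: 21 orders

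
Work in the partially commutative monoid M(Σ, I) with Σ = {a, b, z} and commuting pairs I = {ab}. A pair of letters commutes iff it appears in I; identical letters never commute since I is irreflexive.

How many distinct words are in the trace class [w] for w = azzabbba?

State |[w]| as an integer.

10

0(a) covers ∅
1(z) covers 0:a
2(z) covers 1:z
3(a) covers 2:z
4(b) covers 2:z
5(b) covers 4:b
6(b) covers 5:b
7(a) covers 3:a
floor of heap: 0:a
completions by unplaced set U, small U first (add the entries for U minus each lowest piece of U):
  |U|=1: {6}:1  {7}:1
  |U|=2: {3,7}:1  {5,6}:1  {6,7}:2
  |U|=3: {3,6,7}:3  {4,5,6}:1  {5,6,7}:3
  |U|=4: {3,5,6,7}:6  {4,5,6,7}:4
  |U|=5: {3,4,5,6,7}:10
  |U|=6: {2,3,4,5,6,7}:10
  start at 0(a): 10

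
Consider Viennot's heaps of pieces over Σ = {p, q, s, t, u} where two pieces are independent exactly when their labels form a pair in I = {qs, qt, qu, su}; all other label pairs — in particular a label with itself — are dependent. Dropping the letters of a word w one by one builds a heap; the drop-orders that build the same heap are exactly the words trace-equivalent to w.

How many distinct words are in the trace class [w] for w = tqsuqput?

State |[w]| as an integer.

0(t) covers ∅
1(q) covers ∅
2(s) covers 0:t
3(u) covers 0:t
4(q) covers 1:q
5(p) covers 2:s, 3:u, 4:q
6(u) covers 5:p
7(t) covers 6:u
floor of heap: 0:t, 1:q
completions by unplaced set U, small U first (add the entries for U minus each lowest piece of U):
  |U|=1: {7}:1
  |U|=2: {6,7}:1
  |U|=3: {5,6,7}:1
  |U|=4: {2,5,6,7}:1  {3,5,6,7}:1  {4,5,6,7}:1
  |U|=5: {1,4,5,6,7}:1  {2,3,5,6,7}:2  {2,4,5,6,7}:2  {3,4,5,6,7}:2
  |U|=6: {0,2,3,5,6,7}:2  {1,2,4,5,6,7}:3  {1,3,4,5,6,7}:3  {2,3,4,5,6,7}:6
  start at 0(t): 12
  start at 1(q): 8
sum over floor = 20

20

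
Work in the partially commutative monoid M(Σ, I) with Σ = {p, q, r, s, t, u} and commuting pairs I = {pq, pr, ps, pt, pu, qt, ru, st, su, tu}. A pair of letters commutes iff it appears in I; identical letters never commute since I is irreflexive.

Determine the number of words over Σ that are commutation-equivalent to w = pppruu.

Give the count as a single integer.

60

drop 0:p onto floor
drop 1:p onto {0:p}
drop 2:p onto {1:p}
drop 3:r onto floor
drop 4:u onto floor
drop 5:u onto {4:u}
ground layer = {0:p, 3:r, 4:u}
drop-orders for the pieces not yet dropped (sum over which currently-grounded one goes next):
  1 to go: {2} 1  {3} 1  {5} 1
  2 to go: {1,2} 1  {2,3} 2  {2,5} 2  {3,5} 2  {4,5} 1
  3 to go: {0,1,2} 1  {1,2,3} 3  {1,2,5} 3  {2,3,5} 6  {2,4,5} 3  {3,4,5} 3
  4 to go: {0,1,2,3} 4  {0,1,2,5} 4  {1,2,3,5} 12  {1,2,4,5} 6  {2,3,4,5} 12
  if 0:p drops first: 30 orders
  if 3:r drops first: 10 orders
  if 4:u drops first: 20 orders
heap linearizations: 60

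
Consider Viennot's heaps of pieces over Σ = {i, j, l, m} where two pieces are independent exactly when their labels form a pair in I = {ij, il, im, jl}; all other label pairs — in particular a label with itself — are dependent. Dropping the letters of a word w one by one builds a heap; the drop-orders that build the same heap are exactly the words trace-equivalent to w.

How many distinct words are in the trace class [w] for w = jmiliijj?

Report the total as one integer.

168

0(j) covers ∅
1(m) covers 0:j
2(i) covers ∅
3(l) covers 1:m
4(i) covers 2:i
5(i) covers 4:i
6(j) covers 1:m
7(j) covers 6:j
floor of heap: 0:j, 2:i
completions by unplaced set U, small U first (add the entries for U minus each lowest piece of U):
  |U|=1: {3}:1  {5}:1  {7}:1
  |U|=2: {3,5}:2  {3,7}:2  {4,5}:1  {5,7}:2  {6,7}:1
  |U|=3: {2,4,5}:1  {3,4,5}:3  {3,5,7}:6  {3,6,7}:3  {4,5,7}:3  {5,6,7}:3
  |U|=4: {1,3,6,7}:3  {2,3,4,5}:4  {2,4,5,7}:4  {3,4,5,7}:12  {3,5,6,7}:12  {4,5,6,7}:6
  |U|=5: {0,1,3,6,7}:3  {1,3,5,6,7}:15  {2,3,4,5,7}:20  {2,4,5,6,7}:10  {3,4,5,6,7}:30
  |U|=6: {0,1,3,5,6,7}:18  {1,3,4,5,6,7}:45  {2,3,4,5,6,7}:60
  start at 0(j): 105
  start at 2(i): 63
sum over floor = 168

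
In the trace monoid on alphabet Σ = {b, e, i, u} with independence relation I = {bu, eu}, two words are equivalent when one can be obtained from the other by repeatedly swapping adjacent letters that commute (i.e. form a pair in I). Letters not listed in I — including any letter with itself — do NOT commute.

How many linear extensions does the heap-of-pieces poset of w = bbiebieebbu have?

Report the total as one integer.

5

0(b) covers ∅
1(b) covers 0:b
2(i) covers 1:b
3(e) covers 2:i
4(b) covers 3:e
5(i) covers 4:b
6(e) covers 5:i
7(e) covers 6:e
8(b) covers 7:e
9(b) covers 8:b
10(u) covers 5:i
floor of heap: 0:b
completions by unplaced set U, small U first (add the entries for U minus each lowest piece of U):
  |U|=1: {9}:1  {10}:1
  |U|=2: {8,9}:1  {9,10}:2
  |U|=3: {7,8,9}:1  {8,9,10}:3
  |U|=4: {6,7,8,9}:1  {7,8,9,10}:4
  |U|=5: {6,7,8,9,10}:5
  |U|=6: {5,6,7,8,9,10}:5
  |U|=7: {4,5,6,7,8,9,10}:5
  |U|=8: {3,4,5,6,7,8,9,10}:5
  |U|=9: {2,3,4,5,6,7,8,9,10}:5
  start at 0(b): 5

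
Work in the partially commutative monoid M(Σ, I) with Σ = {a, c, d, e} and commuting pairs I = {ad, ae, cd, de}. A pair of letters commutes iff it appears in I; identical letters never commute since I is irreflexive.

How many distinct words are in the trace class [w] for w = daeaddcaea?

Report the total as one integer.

1080

0(d) covers ∅
1(a) covers ∅
2(e) covers ∅
3(a) covers 1:a
4(d) covers 0:d
5(d) covers 4:d
6(c) covers 2:e, 3:a
7(a) covers 6:c
8(e) covers 6:c
9(a) covers 7:a
floor of heap: 0:d, 1:a, 2:e
completions by unplaced set U, small U first (add the entries for U minus each lowest piece of U):
  |U|=1: {5}:1  {8}:1  {9}:1
  |U|=2: {4,5}:1  {5,8}:2  {5,9}:2  {7,9}:1  {8,9}:2
  |U|=3: {0,4,5}:1  {4,5,8}:3  {4,5,9}:3  {5,7,9}:3  {5,8,9}:6  {7,8,9}:3
  |U|=4: {0,4,5,8}:4  {0,4,5,9}:4  {4,5,7,9}:6  {4,5,8,9}:12  {5,7,8,9}:12  {6,7,8,9}:3
  |U|=5: {0,4,5,7,9}:10  {0,4,5,8,9}:20  {2,6,7,8,9}:3  {3,6,7,8,9}:3  {4,5,7,8,9}:30  {5,6,7,8,9}:15
  |U|=6: {0,4,5,7,8,9}:60  {1,3,6,7,8,9}:3  {2,3,6,7,8,9}:6  {2,5,6,7,8,9}:18  {3,5,6,7,8,9}:18  {4,5,6,7,8,9}:45
  |U|=7: {0,4,5,6,7,8,9}:105  {1,2,3,6,7,8,9}:9  {1,3,5,6,7,8,9}:21  {2,3,5,6,7,8,9}:42  {2,4,5,6,7,8,9}:63  {3,4,5,6,7,8,9}:63
  |U|=8: {0,2,4,5,6,7,8,9}:168  {0,3,4,5,6,7,8,9}:168  {1,2,3,5,6,7,8,9}:72  {1,3,4,5,6,7,8,9}:84  {2,3,4,5,6,7,8,9}:168
  start at 0(d): 324
  start at 1(a): 504
  start at 2(e): 252
sum over floor = 1080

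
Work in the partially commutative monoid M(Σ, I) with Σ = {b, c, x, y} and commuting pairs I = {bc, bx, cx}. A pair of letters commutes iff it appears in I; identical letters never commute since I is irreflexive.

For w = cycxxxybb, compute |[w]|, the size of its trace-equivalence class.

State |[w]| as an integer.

4

piece 0:c — minimal
piece 1:y rests on {0:c}
piece 2:c rests on {1:y}
piece 3:x rests on {1:y}
piece 4:x rests on {3:x}
piece 5:x rests on {4:x}
piece 6:y rests on {2:c, 5:x}
piece 7:b rests on {6:y}
piece 8:b rests on {7:b}
minimal pieces: {0:c}
ways to finish when only these pieces remain (= sum over removing one remaining piece with nothing left below it):
  1 left: {8}→1
  2 left: {7,8}→1
  3 left: {6,7,8}→1
  4 left: {2,6,7,8}→1  {5,6,7,8}→1
  5 left: {2,5,6,7,8}→2  {4,5,6,7,8}→1
  6 left: {2,4,5,6,7,8}→3  {3,4,5,6,7,8}→1
  7 left: {2,3,4,5,6,7,8}→4
  placing 0:c first → 4 extensions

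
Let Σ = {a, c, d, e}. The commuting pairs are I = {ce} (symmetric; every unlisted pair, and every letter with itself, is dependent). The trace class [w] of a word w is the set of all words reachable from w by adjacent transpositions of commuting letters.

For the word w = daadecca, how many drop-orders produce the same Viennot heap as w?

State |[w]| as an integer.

3

0(d) covers ∅
1(a) covers 0:d
2(a) covers 1:a
3(d) covers 2:a
4(e) covers 3:d
5(c) covers 3:d
6(c) covers 5:c
7(a) covers 4:e, 6:c
floor of heap: 0:d
completions by unplaced set U, small U first (add the entries for U minus each lowest piece of U):
  |U|=1: {7}:1
  |U|=2: {4,7}:1  {6,7}:1
  |U|=3: {4,6,7}:2  {5,6,7}:1
  |U|=4: {4,5,6,7}:3
  |U|=5: {3,4,5,6,7}:3
  |U|=6: {2,3,4,5,6,7}:3
  start at 0(d): 3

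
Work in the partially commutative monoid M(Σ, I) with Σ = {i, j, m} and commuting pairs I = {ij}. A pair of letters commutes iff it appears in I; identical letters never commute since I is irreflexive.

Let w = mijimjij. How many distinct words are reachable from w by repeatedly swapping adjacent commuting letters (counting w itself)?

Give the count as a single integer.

piece 0:m — minimal
piece 1:i rests on {0:m}
piece 2:j rests on {0:m}
piece 3:i rests on {1:i}
piece 4:m rests on {2:j, 3:i}
piece 5:j rests on {4:m}
piece 6:i rests on {4:m}
piece 7:j rests on {5:j}
minimal pieces: {0:m}
ways to finish when only these pieces remain (= sum over removing one remaining piece with nothing left below it):
  1 left: {6}→1  {7}→1
  2 left: {5,7}→1  {6,7}→2
  3 left: {5,6,7}→3
  4 left: {4,5,6,7}→3
  5 left: {2,4,5,6,7}→3  {3,4,5,6,7}→3
  6 left: {1,3,4,5,6,7}→3  {2,3,4,5,6,7}→6
  placing 0:m first → 9 extensions

9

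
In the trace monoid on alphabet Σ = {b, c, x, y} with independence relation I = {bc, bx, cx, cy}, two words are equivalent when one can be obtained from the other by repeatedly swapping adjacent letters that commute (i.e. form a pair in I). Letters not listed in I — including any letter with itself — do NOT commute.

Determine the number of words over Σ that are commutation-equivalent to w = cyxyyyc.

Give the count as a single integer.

21

0(c) covers ∅
1(y) covers ∅
2(x) covers 1:y
3(y) covers 2:x
4(y) covers 3:y
5(y) covers 4:y
6(c) covers 0:c
floor of heap: 0:c, 1:y
completions by unplaced set U, small U first (add the entries for U minus each lowest piece of U):
  |U|=1: {5}:1  {6}:1
  |U|=2: {0,6}:1  {4,5}:1  {5,6}:2
  |U|=3: {0,5,6}:3  {3,4,5}:1  {4,5,6}:3
  |U|=4: {0,4,5,6}:6  {2,3,4,5}:1  {3,4,5,6}:4
  |U|=5: {0,3,4,5,6}:10  {1,2,3,4,5}:1  {2,3,4,5,6}:5
  start at 0(c): 6
  start at 1(y): 15
sum over floor = 21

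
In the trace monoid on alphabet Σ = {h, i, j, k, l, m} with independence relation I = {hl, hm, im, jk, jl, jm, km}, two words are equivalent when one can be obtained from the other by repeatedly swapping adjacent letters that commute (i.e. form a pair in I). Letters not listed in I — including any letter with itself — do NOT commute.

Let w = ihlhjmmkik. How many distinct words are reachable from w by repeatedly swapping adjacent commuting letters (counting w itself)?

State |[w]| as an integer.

#0=i has no predecessor
#1=h depends on [0:i]
#2=l depends on [0:i]
#3=h depends on [1:h]
#4=j depends on [3:h]
#5=m depends on [2:l]
#6=m depends on [5:m]
#7=k depends on [2:l, 3:h]
#8=i depends on [4:j, 7:k]
#9=k depends on [8:i]
sources: [0:i]
N(rest) = Σ N(rest − s) over sources s of rest; N(one piece) = 1:
  size 1 → [6]=1  [9]=1
  size 2 → [5,6]=1  [6,9]=2  [8,9]=1
  size 3 → [4,8,9]=1  [5,6,9]=3  [6,8,9]=3  [7,8,9]=1
  size 4 → [4,6,8,9]=4  [4,7,8,9]=2  [5,6,8,9]=6  [6,7,8,9]=4
  size 5 → [3,4,7,8,9]=2  [4,5,6,8,9]=10  [4,6,7,8,9]=10  [5,6,7,8,9]=10
  size 6 → [1,3,4,7,8,9]=2  [2,5,6,7,8,9]=10  [3,4,6,7,8,9]=12  [4,5,6,7,8,9]=30
  size 7 → [1,3,4,6,7,8,9]=14  [2,4,5,6,7,8,9]=40  [3,4,5,6,7,8,9]=42
  size 8 → [1,3,4,5,6,7,8,9]=56  [2,3,4,5,6,7,8,9]=82
  first=0(i) contributes 138

138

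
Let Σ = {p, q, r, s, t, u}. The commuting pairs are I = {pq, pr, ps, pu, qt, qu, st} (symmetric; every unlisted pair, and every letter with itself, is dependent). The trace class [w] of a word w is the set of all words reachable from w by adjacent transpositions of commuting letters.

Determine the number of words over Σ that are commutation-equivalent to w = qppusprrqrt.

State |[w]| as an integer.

drop 0:q onto floor
drop 1:p onto floor
drop 2:p onto {1:p}
drop 3:u onto floor
drop 4:s onto {0:q, 3:u}
drop 5:p onto {2:p}
drop 6:r onto {4:s}
drop 7:r onto {6:r}
drop 8:q onto {7:r}
drop 9:r onto {8:q}
drop 10:t onto {5:p, 9:r}
ground layer = {0:q, 1:p, 3:u}
drop-orders for the pieces not yet dropped (sum over which currently-grounded one goes next):
  1 to go: {10} 1
  2 to go: {5,10} 1  {9,10} 1
  3 to go: {2,5,10} 1  {5,9,10} 2  {8,9,10} 1
  4 to go: {1,2,5,10} 1  {2,5,9,10} 3  {5,8,9,10} 3  {7,8,9,10} 1
  5 to go: {1,2,5,9,10} 4  {2,5,8,9,10} 6  {5,7,8,9,10} 4  {6,7,8,9,10} 1
  6 to go: {1,2,5,8,9,10} 10  {2,5,7,8,9,10} 10  {4,6,7,8,9,10} 1  {5,6,7,8,9,10} 5
  7 to go: {0,4,6,7,8,9,10} 1  {1,2,5,7,8,9,10} 20  {2,5,6,7,8,9,10} 15  {3,4,6,7,8,9,10} 1  {4,5,6,7,8,9,10} 6
  8 to go: {0,3,4,6,7,8,9,10} 2  {0,4,5,6,7,8,9,10} 7  {1,2,5,6,7,8,9,10} 35  {2,4,5,6,7,8,9,10} 21  {3,4,5,6,7,8,9,10} 7
  9 to go: {0,2,4,5,6,7,8,9,10} 28  {0,3,4,5,6,7,8,9,10} 16  {1,2,4,5,6,7,8,9,10} 56  {2,3,4,5,6,7,8,9,10} 28
  if 0:q drops first: 84 orders
  if 1:p drops first: 72 orders
  if 3:u drops first: 84 orders
heap linearizations: 240

240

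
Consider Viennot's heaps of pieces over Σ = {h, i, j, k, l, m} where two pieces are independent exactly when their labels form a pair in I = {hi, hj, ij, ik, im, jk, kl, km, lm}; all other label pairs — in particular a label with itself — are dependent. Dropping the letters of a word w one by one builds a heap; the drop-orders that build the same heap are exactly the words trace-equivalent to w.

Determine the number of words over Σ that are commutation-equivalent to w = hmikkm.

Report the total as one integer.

drop 0:h onto floor
drop 1:m onto {0:h}
drop 2:i onto floor
drop 3:k onto {0:h}
drop 4:k onto {3:k}
drop 5:m onto {1:m}
ground layer = {0:h, 2:i}
drop-orders for the pieces not yet dropped (sum over which currently-grounded one goes next):
  1 to go: {2} 1  {4} 1  {5} 1
  2 to go: {1,5} 1  {2,4} 2  {2,5} 2  {3,4} 1  {4,5} 2
  3 to go: {1,2,5} 3  {1,4,5} 3  {2,3,4} 3  {2,4,5} 6  {3,4,5} 3
  4 to go: {1,2,4,5} 12  {1,3,4,5} 6  {2,3,4,5} 12
  if 0:h drops first: 30 orders
  if 2:i drops first: 6 orders
heap linearizations: 36

36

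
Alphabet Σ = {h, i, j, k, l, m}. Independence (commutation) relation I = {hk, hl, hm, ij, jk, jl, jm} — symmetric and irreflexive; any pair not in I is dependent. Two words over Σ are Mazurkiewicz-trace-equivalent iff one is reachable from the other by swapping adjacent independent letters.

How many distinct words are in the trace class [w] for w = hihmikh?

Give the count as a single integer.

4

0(h) covers ∅
1(i) covers 0:h
2(h) covers 1:i
3(m) covers 1:i
4(i) covers 2:h, 3:m
5(k) covers 4:i
6(h) covers 4:i
floor of heap: 0:h
completions by unplaced set U, small U first (add the entries for U minus each lowest piece of U):
  |U|=1: {5}:1  {6}:1
  |U|=2: {5,6}:2
  |U|=3: {4,5,6}:2
  |U|=4: {2,4,5,6}:2  {3,4,5,6}:2
  |U|=5: {2,3,4,5,6}:4
  start at 0(h): 4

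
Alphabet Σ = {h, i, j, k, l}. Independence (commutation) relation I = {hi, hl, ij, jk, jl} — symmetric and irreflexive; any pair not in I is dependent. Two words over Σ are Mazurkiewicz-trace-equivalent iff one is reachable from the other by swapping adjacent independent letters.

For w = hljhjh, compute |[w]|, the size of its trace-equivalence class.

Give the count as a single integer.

6

#0=h has no predecessor
#1=l has no predecessor
#2=j depends on [0:h]
#3=h depends on [2:j]
#4=j depends on [3:h]
#5=h depends on [4:j]
sources: [0:h, 1:l]
N(rest) = Σ N(rest − s) over sources s of rest; N(one piece) = 1:
  size 1 → [1]=1  [5]=1
  size 2 → [1,5]=2  [4,5]=1
  size 3 → [1,4,5]=3  [3,4,5]=1
  size 4 → [1,3,4,5]=4  [2,3,4,5]=1
  first=0(h) contributes 5
  first=1(l) contributes 1
|[w]| = 6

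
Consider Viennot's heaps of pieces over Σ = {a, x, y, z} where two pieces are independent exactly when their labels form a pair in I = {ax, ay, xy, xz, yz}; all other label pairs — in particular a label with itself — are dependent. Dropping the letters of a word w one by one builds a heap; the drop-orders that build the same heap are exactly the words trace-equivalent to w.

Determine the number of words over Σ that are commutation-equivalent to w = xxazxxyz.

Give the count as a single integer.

drop 0:x onto floor
drop 1:x onto {0:x}
drop 2:a onto floor
drop 3:z onto {2:a}
drop 4:x onto {1:x}
drop 5:x onto {4:x}
drop 6:y onto floor
drop 7:z onto {3:z}
ground layer = {0:x, 2:a, 6:y}
drop-orders for the pieces not yet dropped (sum over which currently-grounded one goes next):
  1 to go: {5} 1  {6} 1  {7} 1
  2 to go: {3,7} 1  {4,5} 1  {5,6} 2  {5,7} 2  {6,7} 2
  3 to go: {1,4,5} 1  {2,3,7} 1  {3,5,7} 3  {3,6,7} 3  {4,5,6} 3  {4,5,7} 3  {5,6,7} 6
  4 to go: {0,1,4,5} 1  {1,4,5,6} 4  {1,4,5,7} 4  {2,3,5,7} 4  {2,3,6,7} 4  {3,4,5,7} 6  {3,5,6,7} 12  {4,5,6,7} 12
  5 to go: {0,1,4,5,6} 5  {0,1,4,5,7} 5  {1,3,4,5,7} 10  {1,4,5,6,7} 20  {2,3,4,5,7} 10  {2,3,5,6,7} 20  {3,4,5,6,7} 30
  6 to go: {0,1,3,4,5,7} 15  {0,1,4,5,6,7} 30  {1,2,3,4,5,7} 20  {1,3,4,5,6,7} 60  {2,3,4,5,6,7} 60
  if 0:x drops first: 140 orders
  if 2:a drops first: 105 orders
  if 6:y drops first: 35 orders
heap linearizations: 280

280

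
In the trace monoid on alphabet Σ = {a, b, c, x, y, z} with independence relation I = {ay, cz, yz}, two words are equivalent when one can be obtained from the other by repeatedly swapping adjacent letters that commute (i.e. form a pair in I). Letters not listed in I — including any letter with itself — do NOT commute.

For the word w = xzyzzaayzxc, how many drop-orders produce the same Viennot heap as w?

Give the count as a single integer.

28

drop 0:x onto floor
drop 1:z onto {0:x}
drop 2:y onto {0:x}
drop 3:z onto {1:z}
drop 4:z onto {3:z}
drop 5:a onto {4:z}
drop 6:a onto {5:a}
drop 7:y onto {2:y}
drop 8:z onto {6:a}
drop 9:x onto {7:y, 8:z}
drop 10:c onto {9:x}
ground layer = {0:x}
drop-orders for the pieces not yet dropped (sum over which currently-grounded one goes next):
  1 to go: {10} 1
  2 to go: {9,10} 1
  3 to go: {7,9,10} 1  {8,9,10} 1
  4 to go: {2,7,9,10} 1  {6,8,9,10} 1  {7,8,9,10} 2
  5 to go: {2,7,8,9,10} 3  {5,6,8,9,10} 1  {6,7,8,9,10} 3
  6 to go: {2,6,7,8,9,10} 6  {4,5,6,8,9,10} 1  {5,6,7,8,9,10} 4
  7 to go: {2,5,6,7,8,9,10} 10  {3,4,5,6,8,9,10} 1  {4,5,6,7,8,9,10} 5
  8 to go: {1,3,4,5,6,8,9,10} 1  {2,4,5,6,7,8,9,10} 15  {3,4,5,6,7,8,9,10} 6
  9 to go: {1,3,4,5,6,7,8,9,10} 7  {2,3,4,5,6,7,8,9,10} 21
  if 0:x drops first: 28 orders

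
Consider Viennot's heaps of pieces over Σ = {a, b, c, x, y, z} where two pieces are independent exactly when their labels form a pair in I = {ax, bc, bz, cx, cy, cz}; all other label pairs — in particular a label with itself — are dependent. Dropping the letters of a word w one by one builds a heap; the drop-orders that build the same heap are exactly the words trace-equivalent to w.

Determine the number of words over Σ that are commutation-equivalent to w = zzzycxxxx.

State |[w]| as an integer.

piece 0:z — minimal
piece 1:z rests on {0:z}
piece 2:z rests on {1:z}
piece 3:y rests on {2:z}
piece 4:c — minimal
piece 5:x rests on {3:y}
piece 6:x rests on {5:x}
piece 7:x rests on {6:x}
piece 8:x rests on {7:x}
minimal pieces: {0:z, 4:c}
ways to finish when only these pieces remain (= sum over removing one remaining piece with nothing left below it):
  1 left: {4}→1  {8}→1
  2 left: {4,8}→2  {7,8}→1
  3 left: {4,7,8}→3  {6,7,8}→1
  4 left: {4,6,7,8}→4  {5,6,7,8}→1
  5 left: {3,5,6,7,8}→1  {4,5,6,7,8}→5
  6 left: {2,3,5,6,7,8}→1  {3,4,5,6,7,8}→6
  7 left: {1,2,3,5,6,7,8}→1  {2,3,4,5,6,7,8}→7
  placing 0:z first → 8 extensions
  placing 4:c first → 1 extensions
total linear extensions = 9

9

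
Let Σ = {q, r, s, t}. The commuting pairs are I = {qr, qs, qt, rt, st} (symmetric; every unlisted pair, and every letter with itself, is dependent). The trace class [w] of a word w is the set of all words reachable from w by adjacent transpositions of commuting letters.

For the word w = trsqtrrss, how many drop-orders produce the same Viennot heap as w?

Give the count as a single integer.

0(t) covers ∅
1(r) covers ∅
2(s) covers 1:r
3(q) covers ∅
4(t) covers 0:t
5(r) covers 2:s
6(r) covers 5:r
7(s) covers 6:r
8(s) covers 7:s
floor of heap: 0:t, 1:r, 3:q
completions by unplaced set U, small U first (add the entries for U minus each lowest piece of U):
  |U|=1: {3}:1  {4}:1  {8}:1
  |U|=2: {0,4}:1  {3,4}:2  {3,8}:2  {4,8}:2  {7,8}:1
  |U|=3: {0,3,4}:3  {0,4,8}:3  {3,4,8}:6  {3,7,8}:3  {4,7,8}:3  {6,7,8}:1
  |U|=4: {0,3,4,8}:12  {0,4,7,8}:6  {3,4,7,8}:12  {3,6,7,8}:4  {4,6,7,8}:4  {5,6,7,8}:1
  |U|=5: {0,3,4,7,8}:30  {0,4,6,7,8}:10  {2,5,6,7,8}:1  {3,4,6,7,8}:20  {3,5,6,7,8}:5  {4,5,6,7,8}:5
  |U|=6: {0,3,4,6,7,8}:60  {0,4,5,6,7,8}:15  {1,2,5,6,7,8}:1  {2,3,5,6,7,8}:6  {2,4,5,6,7,8}:6  {3,4,5,6,7,8}:30
  |U|=7: {0,2,4,5,6,7,8}:21  {0,3,4,5,6,7,8}:105  {1,2,3,5,6,7,8}:7  {1,2,4,5,6,7,8}:7  {2,3,4,5,6,7,8}:42
  start at 0(t): 56
  start at 1(r): 168
  start at 3(q): 28
sum over floor = 252

252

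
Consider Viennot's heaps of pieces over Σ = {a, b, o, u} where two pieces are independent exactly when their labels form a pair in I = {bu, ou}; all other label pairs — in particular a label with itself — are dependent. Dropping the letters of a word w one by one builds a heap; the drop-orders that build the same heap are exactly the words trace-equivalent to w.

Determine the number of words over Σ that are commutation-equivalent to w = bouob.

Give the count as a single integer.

drop 0:b onto floor
drop 1:o onto {0:b}
drop 2:u onto floor
drop 3:o onto {1:o}
drop 4:b onto {3:o}
ground layer = {0:b, 2:u}
drop-orders for the pieces not yet dropped (sum over which currently-grounded one goes next):
  1 to go: {2} 1  {4} 1
  2 to go: {2,4} 2  {3,4} 1
  3 to go: {1,3,4} 1  {2,3,4} 3
  if 0:b drops first: 4 orders
  if 2:u drops first: 1 orders
heap linearizations: 5

5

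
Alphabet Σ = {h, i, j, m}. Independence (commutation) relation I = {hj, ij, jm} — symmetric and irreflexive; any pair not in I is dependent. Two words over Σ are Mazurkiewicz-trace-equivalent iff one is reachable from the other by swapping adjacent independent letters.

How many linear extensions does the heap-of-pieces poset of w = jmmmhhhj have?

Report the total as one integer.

#0=j has no predecessor
#1=m has no predecessor
#2=m depends on [1:m]
#3=m depends on [2:m]
#4=h depends on [3:m]
#5=h depends on [4:h]
#6=h depends on [5:h]
#7=j depends on [0:j]
sources: [0:j, 1:m]
N(rest) = Σ N(rest − s) over sources s of rest; N(one piece) = 1:
  size 1 → [6]=1  [7]=1
  size 2 → [0,7]=1  [5,6]=1  [6,7]=2
  size 3 → [0,6,7]=3  [4,5,6]=1  [5,6,7]=3
  size 4 → [0,5,6,7]=6  [3,4,5,6]=1  [4,5,6,7]=4
  size 5 → [0,4,5,6,7]=10  [2,3,4,5,6]=1  [3,4,5,6,7]=5
  size 6 → [0,3,4,5,6,7]=15  [1,2,3,4,5,6]=1  [2,3,4,5,6,7]=6
  first=0(j) contributes 7
  first=1(m) contributes 21
|[w]| = 28

28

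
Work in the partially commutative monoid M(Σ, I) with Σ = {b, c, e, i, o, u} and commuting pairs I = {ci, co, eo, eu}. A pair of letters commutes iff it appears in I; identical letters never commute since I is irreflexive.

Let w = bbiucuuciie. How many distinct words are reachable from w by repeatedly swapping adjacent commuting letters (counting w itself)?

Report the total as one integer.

#0=b has no predecessor
#1=b depends on [0:b]
#2=i depends on [1:b]
#3=u depends on [2:i]
#4=c depends on [3:u]
#5=u depends on [4:c]
#6=u depends on [5:u]
#7=c depends on [6:u]
#8=i depends on [6:u]
#9=i depends on [8:i]
#10=e depends on [7:c, 9:i]
sources: [0:b]
N(rest) = Σ N(rest − s) over sources s of rest; N(one piece) = 1:
  size 1 → [10]=1
  size 2 → [7,10]=1  [9,10]=1
  size 3 → [7,9,10]=2  [8,9,10]=1
  size 4 → [7,8,9,10]=3
  size 5 → [6,7,8,9,10]=3
  size 6 → [5,6,7,8,9,10]=3
  size 7 → [4,5,6,7,8,9,10]=3
  size 8 → [3,4,5,6,7,8,9,10]=3
  size 9 → [2,3,4,5,6,7,8,9,10]=3
  first=0(b) contributes 3

3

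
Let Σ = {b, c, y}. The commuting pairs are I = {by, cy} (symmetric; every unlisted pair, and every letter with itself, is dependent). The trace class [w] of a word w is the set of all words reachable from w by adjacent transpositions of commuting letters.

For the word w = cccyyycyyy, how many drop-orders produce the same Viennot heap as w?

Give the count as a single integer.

210

#0=c has no predecessor
#1=c depends on [0:c]
#2=c depends on [1:c]
#3=y has no predecessor
#4=y depends on [3:y]
#5=y depends on [4:y]
#6=c depends on [2:c]
#7=y depends on [5:y]
#8=y depends on [7:y]
#9=y depends on [8:y]
sources: [0:c, 3:y]
N(rest) = Σ N(rest − s) over sources s of rest; N(one piece) = 1:
  size 1 → [6]=1  [9]=1
  size 2 → [2,6]=1  [6,9]=2  [8,9]=1
  size 3 → [1,2,6]=1  [2,6,9]=3  [6,8,9]=3  [7,8,9]=1
  size 4 → [0,1,2,6]=1  [1,2,6,9]=4  [2,6,8,9]=6  [5,7,8,9]=1  [6,7,8,9]=4
  size 5 → [0,1,2,6,9]=5  [1,2,6,8,9]=10  [2,6,7,8,9]=10  [4,5,7,8,9]=1  [5,6,7,8,9]=5
  size 6 → [0,1,2,6,8,9]=15  [1,2,6,7,8,9]=20  [2,5,6,7,8,9]=15  [3,4,5,7,8,9]=1  [4,5,6,7,8,9]=6
  size 7 → [0,1,2,6,7,8,9]=35  [1,2,5,6,7,8,9]=35  [2,4,5,6,7,8,9]=21  [3,4,5,6,7,8,9]=7
  size 8 → [0,1,2,5,6,7,8,9]=70  [1,2,4,5,6,7,8,9]=56  [2,3,4,5,6,7,8,9]=28
  first=0(c) contributes 84
  first=3(y) contributes 126
|[w]| = 210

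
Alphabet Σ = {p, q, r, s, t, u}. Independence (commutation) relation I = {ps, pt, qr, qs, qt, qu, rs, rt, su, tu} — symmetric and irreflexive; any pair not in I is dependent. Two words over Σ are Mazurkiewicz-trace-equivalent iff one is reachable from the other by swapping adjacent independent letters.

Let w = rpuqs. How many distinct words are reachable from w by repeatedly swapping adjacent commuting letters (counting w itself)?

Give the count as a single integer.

#0=r has no predecessor
#1=p depends on [0:r]
#2=u depends on [1:p]
#3=q depends on [1:p]
#4=s has no predecessor
sources: [0:r, 4:s]
N(rest) = Σ N(rest − s) over sources s of rest; N(one piece) = 1:
  size 1 → [2]=1  [3]=1  [4]=1
  size 2 → [2,3]=2  [2,4]=2  [3,4]=2
  size 3 → [1,2,3]=2  [2,3,4]=6
  first=0(r) contributes 8
  first=4(s) contributes 2
|[w]| = 10

10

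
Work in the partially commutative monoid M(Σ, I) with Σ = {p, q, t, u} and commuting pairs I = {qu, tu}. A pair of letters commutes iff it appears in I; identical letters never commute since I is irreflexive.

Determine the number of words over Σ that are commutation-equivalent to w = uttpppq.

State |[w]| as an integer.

#0=u has no predecessor
#1=t has no predecessor
#2=t depends on [1:t]
#3=p depends on [0:u, 2:t]
#4=p depends on [3:p]
#5=p depends on [4:p]
#6=q depends on [5:p]
sources: [0:u, 1:t]
N(rest) = Σ N(rest − s) over sources s of rest; N(one piece) = 1:
  size 1 → [6]=1
  size 2 → [5,6]=1
  size 3 → [4,5,6]=1
  size 4 → [3,4,5,6]=1
  size 5 → [0,3,4,5,6]=1  [2,3,4,5,6]=1
  first=0(u) contributes 1
  first=1(t) contributes 2
|[w]| = 3

3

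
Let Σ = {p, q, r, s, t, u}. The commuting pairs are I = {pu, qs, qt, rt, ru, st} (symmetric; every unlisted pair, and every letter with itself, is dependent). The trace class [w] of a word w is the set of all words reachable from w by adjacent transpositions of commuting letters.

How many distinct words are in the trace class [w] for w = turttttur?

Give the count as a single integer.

piece 0:t — minimal
piece 1:u rests on {0:t}
piece 2:r — minimal
piece 3:t rests on {1:u}
piece 4:t rests on {3:t}
piece 5:t rests on {4:t}
piece 6:t rests on {5:t}
piece 7:u rests on {6:t}
piece 8:r rests on {2:r}
minimal pieces: {0:t, 2:r}
ways to finish when only these pieces remain (= sum over removing one remaining piece with nothing left below it):
  1 left: {7}→1  {8}→1
  2 left: {2,8}→1  {6,7}→1  {7,8}→2
  3 left: {2,7,8}→3  {5,6,7}→1  {6,7,8}→3
  4 left: {2,6,7,8}→6  {4,5,6,7}→1  {5,6,7,8}→4
  5 left: {2,5,6,7,8}→10  {3,4,5,6,7}→1  {4,5,6,7,8}→5
  6 left: {1,3,4,5,6,7}→1  {2,4,5,6,7,8}→15  {3,4,5,6,7,8}→6
  7 left: {0,1,3,4,5,6,7}→1  {1,3,4,5,6,7,8}→7  {2,3,4,5,6,7,8}→21
  placing 0:t first → 28 extensions
  placing 2:r first → 8 extensions
total linear extensions = 36

36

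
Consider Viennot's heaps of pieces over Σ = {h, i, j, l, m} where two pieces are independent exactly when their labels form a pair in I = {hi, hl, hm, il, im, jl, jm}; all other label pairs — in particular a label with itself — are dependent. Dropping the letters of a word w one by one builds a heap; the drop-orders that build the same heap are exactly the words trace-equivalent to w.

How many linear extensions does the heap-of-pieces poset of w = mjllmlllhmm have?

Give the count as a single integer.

0(m) covers ∅
1(j) covers ∅
2(l) covers 0:m
3(l) covers 2:l
4(m) covers 3:l
5(l) covers 4:m
6(l) covers 5:l
7(l) covers 6:l
8(h) covers 1:j
9(m) covers 7:l
10(m) covers 9:m
floor of heap: 0:m, 1:j
completions by unplaced set U, small U first (add the entries for U minus each lowest piece of U):
  |U|=1: {8}:1  {10}:1
  |U|=2: {1,8}:1  {8,10}:2  {9,10}:1
  |U|=3: {1,8,10}:3  {7,9,10}:1  {8,9,10}:3
  |U|=4: {1,8,9,10}:6  {6,7,9,10}:1  {7,8,9,10}:4
  |U|=5: {1,7,8,9,10}:10  {5,6,7,9,10}:1  {6,7,8,9,10}:5
  |U|=6: {1,6,7,8,9,10}:15  {4,5,6,7,9,10}:1  {5,6,7,8,9,10}:6
  |U|=7: {1,5,6,7,8,9,10}:21  {3,4,5,6,7,9,10}:1  {4,5,6,7,8,9,10}:7
  |U|=8: {1,4,5,6,7,8,9,10}:28  {2,3,4,5,6,7,9,10}:1  {3,4,5,6,7,8,9,10}:8
  |U|=9: {0,2,3,4,5,6,7,9,10}:1  {1,3,4,5,6,7,8,9,10}:36  {2,3,4,5,6,7,8,9,10}:9
  start at 0(m): 45
  start at 1(j): 10
sum over floor = 55

55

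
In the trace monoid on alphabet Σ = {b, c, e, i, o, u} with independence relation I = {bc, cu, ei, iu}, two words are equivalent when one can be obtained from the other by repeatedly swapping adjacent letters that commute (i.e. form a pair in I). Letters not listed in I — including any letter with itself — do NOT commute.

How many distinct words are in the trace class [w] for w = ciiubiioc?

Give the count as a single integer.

0(c) covers ∅
1(i) covers 0:c
2(i) covers 1:i
3(u) covers ∅
4(b) covers 2:i, 3:u
5(i) covers 4:b
6(i) covers 5:i
7(o) covers 6:i
8(c) covers 7:o
floor of heap: 0:c, 3:u
completions by unplaced set U, small U first (add the entries for U minus each lowest piece of U):
  |U|=1: {8}:1
  |U|=2: {7,8}:1
  |U|=3: {6,7,8}:1
  |U|=4: {5,6,7,8}:1
  |U|=5: {4,5,6,7,8}:1
  |U|=6: {2,4,5,6,7,8}:1  {3,4,5,6,7,8}:1
  |U|=7: {1,2,4,5,6,7,8}:1  {2,3,4,5,6,7,8}:2
  start at 0(c): 3
  start at 3(u): 1
sum over floor = 4

4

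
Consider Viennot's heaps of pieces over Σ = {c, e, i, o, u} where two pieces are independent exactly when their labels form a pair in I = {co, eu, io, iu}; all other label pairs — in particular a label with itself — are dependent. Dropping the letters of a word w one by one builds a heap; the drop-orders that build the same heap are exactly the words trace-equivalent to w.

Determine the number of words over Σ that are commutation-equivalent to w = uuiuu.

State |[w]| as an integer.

piece 0:u — minimal
piece 1:u rests on {0:u}
piece 2:i — minimal
piece 3:u rests on {1:u}
piece 4:u rests on {3:u}
minimal pieces: {0:u, 2:i}
ways to finish when only these pieces remain (= sum over removing one remaining piece with nothing left below it):
  1 left: {2}→1  {4}→1
  2 left: {2,4}→2  {3,4}→1
  3 left: {1,3,4}→1  {2,3,4}→3
  placing 0:u first → 4 extensions
  placing 2:i first → 1 extensions
total linear extensions = 5

5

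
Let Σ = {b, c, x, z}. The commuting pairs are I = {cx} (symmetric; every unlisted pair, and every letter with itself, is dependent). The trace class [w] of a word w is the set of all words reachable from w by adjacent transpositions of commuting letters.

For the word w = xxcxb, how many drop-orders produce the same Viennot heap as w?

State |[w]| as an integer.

4

#0=x has no predecessor
#1=x depends on [0:x]
#2=c has no predecessor
#3=x depends on [1:x]
#4=b depends on [2:c, 3:x]
sources: [0:x, 2:c]
N(rest) = Σ N(rest − s) over sources s of rest; N(one piece) = 1:
  size 1 → [4]=1
  size 2 → [2,4]=1  [3,4]=1
  size 3 → [1,3,4]=1  [2,3,4]=2
  first=0(x) contributes 3
  first=2(c) contributes 1
|[w]| = 4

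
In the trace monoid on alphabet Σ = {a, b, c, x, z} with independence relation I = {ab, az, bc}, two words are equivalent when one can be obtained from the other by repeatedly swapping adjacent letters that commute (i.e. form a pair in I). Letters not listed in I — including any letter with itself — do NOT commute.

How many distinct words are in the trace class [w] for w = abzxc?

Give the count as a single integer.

3

drop 0:a onto floor
drop 1:b onto floor
drop 2:z onto {1:b}
drop 3:x onto {0:a, 2:z}
drop 4:c onto {3:x}
ground layer = {0:a, 1:b}
drop-orders for the pieces not yet dropped (sum over which currently-grounded one goes next):
  1 to go: {4} 1
  2 to go: {3,4} 1
  3 to go: {0,3,4} 1  {2,3,4} 1
  if 0:a drops first: 1 orders
  if 1:b drops first: 2 orders
heap linearizations: 3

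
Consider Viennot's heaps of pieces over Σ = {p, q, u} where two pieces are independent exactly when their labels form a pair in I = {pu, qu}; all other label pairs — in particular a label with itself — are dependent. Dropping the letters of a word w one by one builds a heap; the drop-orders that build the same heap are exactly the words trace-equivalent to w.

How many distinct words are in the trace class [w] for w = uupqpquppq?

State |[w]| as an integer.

#0=u has no predecessor
#1=u depends on [0:u]
#2=p has no predecessor
#3=q depends on [2:p]
#4=p depends on [3:q]
#5=q depends on [4:p]
#6=u depends on [1:u]
#7=p depends on [5:q]
#8=p depends on [7:p]
#9=q depends on [8:p]
sources: [0:u, 2:p]
N(rest) = Σ N(rest − s) over sources s of rest; N(one piece) = 1:
  size 1 → [6]=1  [9]=1
  size 2 → [1,6]=1  [6,9]=2  [8,9]=1
  size 3 → [0,1,6]=1  [1,6,9]=3  [6,8,9]=3  [7,8,9]=1
  size 4 → [0,1,6,9]=4  [1,6,8,9]=6  [5,7,8,9]=1  [6,7,8,9]=4
  size 5 → [0,1,6,8,9]=10  [1,6,7,8,9]=10  [4,5,7,8,9]=1  [5,6,7,8,9]=5
  size 6 → [0,1,6,7,8,9]=20  [1,5,6,7,8,9]=15  [3,4,5,7,8,9]=1  [4,5,6,7,8,9]=6
  size 7 → [0,1,5,6,7,8,9]=35  [1,4,5,6,7,8,9]=21  [2,3,4,5,7,8,9]=1  [3,4,5,6,7,8,9]=7
  size 8 → [0,1,4,5,6,7,8,9]=56  [1,3,4,5,6,7,8,9]=28  [2,3,4,5,6,7,8,9]=8
  first=0(u) contributes 36
  first=2(p) contributes 84
|[w]| = 120

120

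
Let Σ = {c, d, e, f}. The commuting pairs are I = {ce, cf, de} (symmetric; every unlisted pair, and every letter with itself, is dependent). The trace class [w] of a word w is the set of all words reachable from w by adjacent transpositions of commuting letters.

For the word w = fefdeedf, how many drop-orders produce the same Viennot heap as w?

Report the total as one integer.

0(f) covers ∅
1(e) covers 0:f
2(f) covers 1:e
3(d) covers 2:f
4(e) covers 2:f
5(e) covers 4:e
6(d) covers 3:d
7(f) covers 5:e, 6:d
floor of heap: 0:f
completions by unplaced set U, small U first (add the entries for U minus each lowest piece of U):
  |U|=1: {7}:1
  |U|=2: {5,7}:1  {6,7}:1
  |U|=3: {3,6,7}:1  {4,5,7}:1  {5,6,7}:2
  |U|=4: {3,5,6,7}:3  {4,5,6,7}:3
  |U|=5: {3,4,5,6,7}:6
  |U|=6: {2,3,4,5,6,7}:6
  start at 0(f): 6

6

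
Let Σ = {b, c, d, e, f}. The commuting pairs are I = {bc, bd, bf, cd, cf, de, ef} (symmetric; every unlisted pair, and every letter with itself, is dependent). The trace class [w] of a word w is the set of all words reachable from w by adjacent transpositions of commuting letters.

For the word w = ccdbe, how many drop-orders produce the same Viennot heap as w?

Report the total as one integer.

15

drop 0:c onto floor
drop 1:c onto {0:c}
drop 2:d onto floor
drop 3:b onto floor
drop 4:e onto {1:c, 3:b}
ground layer = {0:c, 2:d, 3:b}
drop-orders for the pieces not yet dropped (sum over which currently-grounded one goes next):
  1 to go: {2} 1  {4} 1
  2 to go: {1,4} 1  {2,4} 2  {3,4} 1
  3 to go: {0,1,4} 1  {1,2,4} 3  {1,3,4} 2  {2,3,4} 3
  if 0:c drops first: 8 orders
  if 2:d drops first: 3 orders
  if 3:b drops first: 4 orders
heap linearizations: 15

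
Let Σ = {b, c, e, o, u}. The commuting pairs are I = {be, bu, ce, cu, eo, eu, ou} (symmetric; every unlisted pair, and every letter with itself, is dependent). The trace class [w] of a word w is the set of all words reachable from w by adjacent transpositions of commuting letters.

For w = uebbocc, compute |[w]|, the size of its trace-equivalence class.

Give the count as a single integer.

drop 0:u onto floor
drop 1:e onto floor
drop 2:b onto floor
drop 3:b onto {2:b}
drop 4:o onto {3:b}
drop 5:c onto {4:o}
drop 6:c onto {5:c}
ground layer = {0:u, 1:e, 2:b}
drop-orders for the pieces not yet dropped (sum over which currently-grounded one goes next):
  1 to go: {0} 1  {1} 1  {6} 1
  2 to go: {0,1} 2  {0,6} 2  {1,6} 2  {5,6} 1
  3 to go: {0,1,6} 6  {0,5,6} 3  {1,5,6} 3  {4,5,6} 1
  4 to go: {0,1,5,6} 12  {0,4,5,6} 4  {1,4,5,6} 4  {3,4,5,6} 1
  5 to go: {0,1,4,5,6} 20  {0,3,4,5,6} 5  {1,3,4,5,6} 5  {2,3,4,5,6} 1
  if 0:u drops first: 6 orders
  if 1:e drops first: 6 orders
  if 2:b drops first: 30 orders
heap linearizations: 42

42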